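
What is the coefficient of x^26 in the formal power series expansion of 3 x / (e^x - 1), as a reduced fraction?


The exponential generating function for Bernoulli numbers is
x / (e^x - 1) = sum_{k>=0} B_k x^k / k!.
So the coefficient of x^26 in 3 x / (e^x - 1) is 3 B_26 / 26!.
Computing: B_26 = 8553103/6, 26! = 403291461126605635584000000, giving
3 * 8553103/6 / 403291461126605635584000000 = 657931/62044840173323943936000000.

657931/62044840173323943936000000


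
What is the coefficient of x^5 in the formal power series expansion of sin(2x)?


The Maclaurin series is sin(t) = sum_{k>=0} (-1)^k t^(2k+1) / (2k+1)!, so substituting t = 2x, only odd powers of x are nonzero, with coefficient of x^(2k+1) equal to (-1)^k 2^(2k+1) / (2k+1)!.
Write 5 = 2*2 + 1, giving the coefficient (-1)^2 * 2^5 / 5! = 32/120 = 4/15.

4/15


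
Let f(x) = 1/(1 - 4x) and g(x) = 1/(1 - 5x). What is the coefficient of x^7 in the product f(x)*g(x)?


The coefficient of x^n in f*g is the Cauchy product: sum_{k=0}^{n} a^k * b^(n-k).
With a=4, b=5, n=7:
sum_{k=0}^{7} 4^k * 5^(7-k)
= 325089

325089


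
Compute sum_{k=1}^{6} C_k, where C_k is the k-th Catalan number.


C_1 through C_6: 1, 2, 5, 14, 42, 132
Sum = 1 + 2 + 5 + 14 + 42 + 132
= 196

196


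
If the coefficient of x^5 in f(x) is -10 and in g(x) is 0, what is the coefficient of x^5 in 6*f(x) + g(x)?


Scalar multiplication scales coefficients: 6 * -10 = -60.
Then add the g coefficient: -60 + 0
= -60

-60


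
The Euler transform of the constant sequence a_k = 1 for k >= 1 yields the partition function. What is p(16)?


The Euler transform converts the sequence a_k = 1 into the number of integer partitions.
Using the recurrence or dynamic programming:
p(16) = 231

231


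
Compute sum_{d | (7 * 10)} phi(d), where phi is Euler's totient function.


First, 7 * 10 = 70. One classical identity is sum_{d | n} phi(d) = n (each k in [1, n] has a unique gcd with n, and among the k's with gcd(k, n) = n/d there are phi(d) of them). So the sum equals 70. We also verify directly:
Divisors of 70: 1, 2, 5, 7, 10, 14, 35, 70.
phi values: 1, 1, 4, 6, 4, 6, 24, 24.
Sum = 70.

70


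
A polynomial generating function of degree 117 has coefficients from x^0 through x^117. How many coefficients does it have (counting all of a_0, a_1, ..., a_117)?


A polynomial of degree 117 takes the form a_0 + a_1 x + ... + a_117 x^117.
The number of coefficients is 117 + 1 = 118.

118


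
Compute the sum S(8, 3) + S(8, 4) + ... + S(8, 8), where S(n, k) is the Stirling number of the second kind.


By definition, S(n, k) counts partitions of an n-set into exactly k nonempty blocks.
Computing row n = 8 for k = 3..8:
S(8, k): 966, 1701, 1050, 266, 28, 1
Sum = 4012.

4012


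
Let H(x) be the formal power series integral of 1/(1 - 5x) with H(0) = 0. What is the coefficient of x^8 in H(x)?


1/(1 - 5x) = sum_{k>=0} 5^k x^k. Integrating termwise with H(0) = 0:
H(x) = sum_{k>=0} 5^k x^(k+1) / (k+1) = sum_{m>=1} 5^(m-1) x^m / m.
For m = 8: 5^7/8 = 78125/8 = 78125/8.

78125/8


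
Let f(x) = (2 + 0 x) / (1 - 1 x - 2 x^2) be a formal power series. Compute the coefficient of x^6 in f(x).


Write f(x) = sum_{k>=0} a_k x^k. Multiplying both sides by 1 - 1 x - 2 x^2 gives
(1 - 1 x - 2 x^2) sum_{k>=0} a_k x^k = 2 + 0 x.
Matching coefficients:
 x^0: a_0 = 2
 x^1: a_1 - 1 a_0 = 0  =>  a_1 = 1*2 + 0 = 2
 x^k (k >= 2): a_k = 1 a_{k-1} + 2 a_{k-2}.
Iterating: a_2 = 6, a_3 = 10, a_4 = 22, a_5 = 42, a_6 = 86.
So the coefficient of x^6 is 86.

86


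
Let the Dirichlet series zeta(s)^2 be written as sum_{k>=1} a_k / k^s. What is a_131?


The Dirichlet convolution of the constant function 1 with itself gives (1 * 1)(k) = sum_{d | k} 1 = d(k), the number of positive divisors of k.
Since zeta(s) = sum_{k>=1} 1/k^s, we have zeta(s)^2 = sum_{k>=1} d(k)/k^s, so a_k = d(k).
For k = 131: the divisors are 1, 131.
Count = 2.

2


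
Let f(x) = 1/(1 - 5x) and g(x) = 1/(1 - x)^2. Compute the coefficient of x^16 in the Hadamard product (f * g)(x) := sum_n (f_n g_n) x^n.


f has coefficients f_k = 5^k. For g = 1/(1 - x)^2 the coefficient is g_k = C(k + 1, 1) = k + 1. The Hadamard coefficient is (f * g)_k = 5^k * (k + 1).
For k = 16: 5^16 * 17 = 152587890625 * 17 = 2593994140625.

2593994140625


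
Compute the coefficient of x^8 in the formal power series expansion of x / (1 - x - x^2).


Let f(x) = sum_{k>=0} a_k x^k. Multiplying f(x) * (1 - x - x^2) = x and matching coefficients gives a_0 = 0, a_1 = 1, and a_k = a_{k-1} + a_{k-2} for k >= 2. These are the Fibonacci numbers F_k.
Iterating from F_0 = 0, F_1 = 1:
F_0=0, F_1=1, F_2=1, F_3=2, F_4=3, F_5=5, F_6=8, F_7=13, F_8=21
F_8 = 21.

21


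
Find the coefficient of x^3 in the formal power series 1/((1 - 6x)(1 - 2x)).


By partial fractions or Cauchy convolution:
The coefficient equals sum_{k=0}^{3} 6^k * 2^(3-k).
= 320

320


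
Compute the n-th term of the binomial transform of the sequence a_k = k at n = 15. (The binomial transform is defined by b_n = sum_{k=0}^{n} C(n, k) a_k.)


With a_k = k, b_n = sum_{k=0}^{n} C(n, k) k. Using k * C(n, k) = n * C(n-1, k-1) gives b_n = n * sum_{k>=1} C(n-1, k-1) = n * 2^(n-1).
For n = 15: 15 * 2^14 = 15 * 16384 = 245760.

245760


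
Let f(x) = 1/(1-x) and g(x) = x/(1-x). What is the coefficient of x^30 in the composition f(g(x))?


First simplify the composition: f(g(x)) = 1/(1 - x/(1-x)) = (1-x)/((1-x) - x) = (1-x)/(1-2x).
Now extract the coefficient. Write (1-x)/(1-2x) = 1/(1-2x) - x/(1-2x).
The coefficient of x^n in 1/(1-2x) is 2^n, and in x/(1-2x) is 2^(n-1) (for n >= 1).
So the coefficient of x^30 is 2^30 - 2^29 = 1073741824 - 536870912 = 536870912.

536870912


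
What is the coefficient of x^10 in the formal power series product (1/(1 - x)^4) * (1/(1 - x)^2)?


Combine the factors: (1/(1 - x)^4) * (1/(1 - x)^2) = 1/(1 - x)^6.
Then use 1/(1 - x)^r = sum_{k>=0} C(k + r - 1, r - 1) x^k with r = 6 and k = 10:
C(15, 5) = 3003.

3003


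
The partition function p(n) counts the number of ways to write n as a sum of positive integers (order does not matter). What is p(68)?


Using the generating function prod_{k>=1} 1/(1-x^k), we compute p(68).
By dynamic programming over parts 1 through 68:
p(68) = 3087735

3087735


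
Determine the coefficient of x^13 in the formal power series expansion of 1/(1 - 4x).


The geometric series identity gives 1/(1 - c x) = sum_{k>=0} c^k x^k, so the coefficient of x^k is c^k.
Here c = 4 and k = 13.
Computing: 4^13 = 67108864

67108864


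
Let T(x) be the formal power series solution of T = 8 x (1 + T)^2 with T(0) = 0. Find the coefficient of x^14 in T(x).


Apply the Lagrange inversion formula: if T = 8 x * phi(T) with phi(t) = (1 + t)^2, then [x^n] T = 8^n * (1/n) [t^(n-1)] phi(t)^n = 8^n * (1/n) [t^(n-1)] (1 + t)^(2n) = 8^n * (1/n) C(2n, n-1).
Using the identity C(2n, n-1) = C(2n, n) * n / (n+1), the unscaled factor equals C(2n, n) / (n+1) = C_n, the n-th Catalan number.
For n = 14: C_14 = C(28, 14) / 15 = 40116600/15 = 2674440.
With the 8^14 = 4398046511104 factor, the coefficient is 4398046511104 * 2674440 = 11762311511156981760.

11762311511156981760


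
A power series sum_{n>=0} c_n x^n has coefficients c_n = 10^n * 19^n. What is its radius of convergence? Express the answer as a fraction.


By the root test (Cauchy-Hadamard), the radius is R = 1 / limsup_n |c_n|^(1/n).
Here |c_n|^(1/n) = (10^n * 19^n)^(1/n) = 10 * 19 = 190 for all n.
So R = 1/190 = 1/190.

1/190


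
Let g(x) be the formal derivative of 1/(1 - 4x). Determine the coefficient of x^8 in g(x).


Differentiate termwise: d/dx sum_{k>=0} 4^k x^k = sum_{k>=1} k 4^k x^(k-1) = sum_{j>=0} (j+1) 4^(j+1) x^j.
Equivalently, d/dx [1/(1 - 4x)] = 4/(1 - 4x)^2.
For j = 8: 9 * 4^9 = 9 * 262144 = 2359296.

2359296


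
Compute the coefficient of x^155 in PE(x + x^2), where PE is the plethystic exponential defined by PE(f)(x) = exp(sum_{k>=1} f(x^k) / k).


With f(x) = x + x^2, the exponent is sum_{k>=1} (x^k + x^(2k)) / k = -ln(1 - x) - ln(1 - x^2). Exponentiating:
PE(x + x^2) = 1 / ((1 - x)(1 - x^2)).
This is the generating function for partitions of n into parts of size 1 or 2. The number of 2's can be any j in 0..77, and the rest are 1's, so
[x^155] = floor(155/2) + 1 = 78.

78


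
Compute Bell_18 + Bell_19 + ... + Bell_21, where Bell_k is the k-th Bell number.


Recall Bell_k counts set partitions of a k-set (with Bell_0 = 1 by convention).
Bell_18 through Bell_21: 682076806159, 5832742205057, 51724158235372, 474869816156751
Sum = 682076806159 + 5832742205057 + 51724158235372 + 474869816156751 = 533108793403339.

533108793403339


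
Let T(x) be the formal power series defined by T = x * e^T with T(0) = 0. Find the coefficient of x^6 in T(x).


Apply the Lagrange inversion formula: if T = x * phi(T) with phi(t) = e^t, then
[x^n] T = (1/n) [t^(n-1)] phi(t)^n = (1/n) [t^(n-1)] e^(n t) = (1/n) * n^(n-1) / (n-1)! = n^(n-1) / n!.
When c = 1 this is the Cayley count of rooted labeled trees on n vertices, divided by n!.
For n = 6: 6^5 / 6! = 7776/720 = 54/5.

54/5


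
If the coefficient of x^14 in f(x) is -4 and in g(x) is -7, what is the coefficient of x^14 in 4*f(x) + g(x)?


Scalar multiplication scales coefficients: 4 * -4 = -16.
Then add the g coefficient: -16 + -7
= -23

-23


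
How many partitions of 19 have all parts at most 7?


Using the generating function (1-x)^(-1)(1-x^2)^(-1)...(1-x^7)^(-1),
the coefficient of x^19 counts these restricted partitions.
Result = 300

300


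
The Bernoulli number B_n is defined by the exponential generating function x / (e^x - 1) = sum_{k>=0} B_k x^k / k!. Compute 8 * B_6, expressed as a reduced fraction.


Bernoulli numbers can also be computed recursively via B_0 = 1 and sum_{j=0}^{m} C(m+1, j) B_j = 0 for m >= 1. Odd-index Bernoulli numbers vanish for k >= 3.
Computing B_6 = 1/42, so 8 * B_6 = 8 * 1/42 = 4/21.

4/21


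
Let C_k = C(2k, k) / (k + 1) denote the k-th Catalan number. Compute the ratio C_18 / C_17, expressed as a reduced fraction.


Using C_k = (2k)! / (k! (k+1)!), the ratio C_{k+1}/C_k simplifies to
C_{k+1}/C_k = [(2k+2)! / ((k+1)! (k+2)!)] * [k! (k+1)! / (2k)!]
 = (2k+2)(2k+1) / ((k+1)(k+2)) = 2(2k+1) / (k+2).
For k = 17: 2(2*17 + 1) / (17 + 2) = 70/19 = 70/19.

70/19


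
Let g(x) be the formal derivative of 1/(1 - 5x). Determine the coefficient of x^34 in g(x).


Differentiate termwise: d/dx sum_{k>=0} 5^k x^k = sum_{k>=1} k 5^k x^(k-1) = sum_{j>=0} (j+1) 5^(j+1) x^j.
Equivalently, d/dx [1/(1 - 5x)] = 5/(1 - 5x)^2.
For j = 34: 35 * 5^35 = 35 * 2910383045673370361328125 = 101863406598567962646484375.

101863406598567962646484375


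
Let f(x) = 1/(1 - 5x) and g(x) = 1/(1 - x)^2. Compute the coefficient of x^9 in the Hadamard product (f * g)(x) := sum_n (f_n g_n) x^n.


f has coefficients f_k = 5^k. For g = 1/(1 - x)^2 the coefficient is g_k = C(k + 1, 1) = k + 1. The Hadamard coefficient is (f * g)_k = 5^k * (k + 1).
For k = 9: 5^9 * 10 = 1953125 * 10 = 19531250.

19531250


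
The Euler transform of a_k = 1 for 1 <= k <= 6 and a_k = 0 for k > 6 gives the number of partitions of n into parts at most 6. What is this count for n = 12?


Partitions of 12 into parts at most 6:
Using generating function (1-x)^(-1)(1-x^2)^(-1)...(1-x^6)^(-1),
the coefficient of x^12 = 58

58


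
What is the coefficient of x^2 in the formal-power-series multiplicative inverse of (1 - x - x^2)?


Let the inverse be f(x) = sum_{k>=0} a_k x^k. From f(x) * (1 - x - x^2) = 1 and matching coefficients:
 x^0: a_0 = 1.
 x^1: a_1 - a_0 = 0, so a_1 = 1.
 x^k (k >= 2): a_k - a_{k-1} - a_{k-2} = 0, i.e. a_k = a_{k-1} + a_{k-2}.
This is the Fibonacci-type recurrence shifted so that a_0 = a_1 = 1.
Iterating: a_0=1, a_1=1, a_2=2
a_2 = 2.

2


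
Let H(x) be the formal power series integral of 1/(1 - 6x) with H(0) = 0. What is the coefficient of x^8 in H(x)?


1/(1 - 6x) = sum_{k>=0} 6^k x^k. Integrating termwise with H(0) = 0:
H(x) = sum_{k>=0} 6^k x^(k+1) / (k+1) = sum_{m>=1} 6^(m-1) x^m / m.
For m = 8: 6^7/8 = 279936/8 = 34992.

34992


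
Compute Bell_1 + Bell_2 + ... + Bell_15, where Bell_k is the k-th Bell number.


Recall Bell_k counts set partitions of a k-set (with Bell_0 = 1 by convention).
Bell_1 through Bell_15: 1, 2, 5, 15, 52, 203, 877, 4140, 21147, 115975, 678570, 4213597, 27644437, 190899322, 1382958545
Sum = 1 + 2 + 5 + 15 + 52 + 203 + 877 + 4140 + 21147 + 115975 + 678570 + 4213597 + 27644437 + 190899322 + 1382958545 = 1606536888.

1606536888


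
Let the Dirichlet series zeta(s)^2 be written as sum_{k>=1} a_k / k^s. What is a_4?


The Dirichlet convolution of the constant function 1 with itself gives (1 * 1)(k) = sum_{d | k} 1 = d(k), the number of positive divisors of k.
Since zeta(s) = sum_{k>=1} 1/k^s, we have zeta(s)^2 = sum_{k>=1} d(k)/k^s, so a_k = d(k).
For k = 4: the divisors are 1, 2, 4.
Count = 3.

3


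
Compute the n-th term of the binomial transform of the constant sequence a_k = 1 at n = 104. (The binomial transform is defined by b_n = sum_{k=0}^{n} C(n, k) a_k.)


With a_k = 1 for all k, b_n = sum_{k=0}^{n} C(n, k) = 2^n by the binomial theorem.
For n = 104: 2^104 = 20282409603651670423947251286016.

20282409603651670423947251286016


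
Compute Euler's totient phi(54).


phi(n) counts integers in [1, n] coprime to n. Using the multiplicative formula phi(n) = n * prod_{p | n} (1 - 1/p):
54 = 2 * 3^3, so
phi(54) = 54 * (1 - 1/2) * (1 - 1/3) = 18.

18


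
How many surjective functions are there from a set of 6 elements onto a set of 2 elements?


By inclusion-exclusion on which target elements are missed, the number of surjections from an n-set onto a k-set is
surj(n, k) = sum_{j=0}^{k} (-1)^j C(k, j) (k - j)^n.
Equivalently surj(n, k) = k! * S(n, k), where S(n, k) is the Stirling number of the second kind.
For n = 6, k = 2:
S(6, 2) = 31, so
surj = 2! * 31 = 2 * 31 = 62.

62


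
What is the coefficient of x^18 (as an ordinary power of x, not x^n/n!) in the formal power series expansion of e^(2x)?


The exponential series is e^y = sum_{k>=0} y^k / k!. Substituting y = 2x gives
e^(2x) = sum_{k>=0} 2^k x^k / k!.
So the coefficient of x^n is a^n/n! with a = 2, n = 18:
2^18 / 18! = 262144/6402373705728000 = 4/97692469875

4/97692469875


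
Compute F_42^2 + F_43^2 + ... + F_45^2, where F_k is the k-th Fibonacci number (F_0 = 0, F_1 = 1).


There is a standard identity sum_{k=0}^{N} F_k^2 = F_N * F_{N+1} (proved inductively from the telescoping relation F_k^2 = F_k F_{k+1} - F_{k-1} F_k). Then
sum_{k=42}^{45} F_k^2 = F_45 F_46 - F_41 F_42.
Computing: F_45 = 1134903170, F_46 = 1836311903, F_41 = 165580141, F_42 = 267914296.
Sum = 1134903170 * 1836311903 - 165580141 * 267914296 = 2039674912915836774.

2039674912915836774


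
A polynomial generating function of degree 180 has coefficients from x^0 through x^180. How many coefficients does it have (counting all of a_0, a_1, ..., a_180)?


A polynomial of degree 180 takes the form a_0 + a_1 x + ... + a_180 x^180.
The number of coefficients is 180 + 1 = 181.

181


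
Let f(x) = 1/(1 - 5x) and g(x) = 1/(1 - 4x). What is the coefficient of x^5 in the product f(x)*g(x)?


The coefficient of x^n in f*g is the Cauchy product: sum_{k=0}^{n} a^k * b^(n-k).
With a=5, b=4, n=5:
sum_{k=0}^{5} 5^k * 4^(5-k)
= 11529

11529


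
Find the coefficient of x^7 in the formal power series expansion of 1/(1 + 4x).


Write 1/(1 + c x) = 1/(1 - (-c) x) and apply the geometric-series identity
1/(1 - y) = sum_{k>=0} y^k to get 1/(1 + c x) = sum_{k>=0} (-c)^k x^k.
So the coefficient of x^k is (-c)^k = (-1)^k * c^k.
Here c = 4 and k = 7:
(-4)^7 = -1 * 16384 = -16384

-16384


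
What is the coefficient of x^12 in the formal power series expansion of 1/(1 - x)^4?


The expansion 1/(1 - x)^r = sum_{k>=0} C(k + r - 1, r - 1) x^k follows from the multiset / negative-binomial theorem (or from repeated differentiation of the geometric series).
For r = 4 and k = 12:
C(15, 3) = 1307674368000 / (6 * 479001600) = 455.

455


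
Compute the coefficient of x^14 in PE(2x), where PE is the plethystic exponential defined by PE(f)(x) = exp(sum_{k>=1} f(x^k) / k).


With f(x) = 2x, the exponent is sum_{k>=1} 2 x^k / k = 2 * (-ln(1 - x)). Exponentiating:
PE(2x) = exp(-2 ln(1 - x)) = 1/(1 - x)^2.
By the negative binomial expansion, [x^n] 1/(1 - x)^2 = C(n + 1, 1).
For n = 14: C(15, 1) = 15.

15


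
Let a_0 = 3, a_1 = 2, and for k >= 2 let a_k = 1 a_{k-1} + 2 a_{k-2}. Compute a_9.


Iterating the recurrence forward:
a_0 = 3
a_1 = 2
a_2 = 1*2 + 2*3 = 8
a_3 = 1*8 + 2*2 = 12
a_4 = 1*12 + 2*8 = 28
a_5 = 1*28 + 2*12 = 52
a_6 = 1*52 + 2*28 = 108
a_7 = 1*108 + 2*52 = 212
a_8 = 1*212 + 2*108 = 428
a_9 = 1*428 + 2*212 = 852
So a_9 = 852.

852


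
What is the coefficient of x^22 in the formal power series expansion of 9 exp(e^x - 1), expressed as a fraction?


exp(e^x - 1) is the exponential generating function for the Bell numbers Bell_k: exp(e^x - 1) = sum_{k>=0} Bell_k x^k / k!.
So the coefficient of x^22 in 9 exp(e^x - 1) is 9 Bell_22 / 22!.
Computing: Bell_22 = 4506715738447323 and 22! = 1124000727777607680000, giving
9 * 4506715738447323/1124000727777607680000 = 88366975263673/2448803328491520000.

88366975263673/2448803328491520000


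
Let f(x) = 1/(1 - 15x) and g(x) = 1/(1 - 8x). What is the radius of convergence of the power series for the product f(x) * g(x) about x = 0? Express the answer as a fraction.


The radius of 1/(1 - 15x) is 1/15 (nearest singularity at x = 1/15), and the radius of 1/(1 - 8x) is 1/8.
The product f(x)*g(x) = 1/((1 - 15x)(1 - 8x)) has singularities at both 1/15 and 1/8, so its radius of convergence is the distance to the nearest one:
min(1/15, 1/8) = 1/15.

1/15


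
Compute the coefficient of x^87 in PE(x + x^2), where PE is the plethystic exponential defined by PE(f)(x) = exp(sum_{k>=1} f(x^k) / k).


With f(x) = x + x^2, the exponent is sum_{k>=1} (x^k + x^(2k)) / k = -ln(1 - x) - ln(1 - x^2). Exponentiating:
PE(x + x^2) = 1 / ((1 - x)(1 - x^2)).
This is the generating function for partitions of n into parts of size 1 or 2. The number of 2's can be any j in 0..43, and the rest are 1's, so
[x^87] = floor(87/2) + 1 = 44.

44


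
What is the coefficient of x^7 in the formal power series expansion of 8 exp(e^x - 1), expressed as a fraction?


exp(e^x - 1) is the exponential generating function for the Bell numbers Bell_k: exp(e^x - 1) = sum_{k>=0} Bell_k x^k / k!.
So the coefficient of x^7 in 8 exp(e^x - 1) is 8 Bell_7 / 7!.
Computing: Bell_7 = 877 and 7! = 5040, giving
8 * 877/5040 = 877/630.

877/630


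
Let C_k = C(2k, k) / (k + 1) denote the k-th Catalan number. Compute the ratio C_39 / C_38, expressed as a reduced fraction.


Using C_k = (2k)! / (k! (k+1)!), the ratio C_{k+1}/C_k simplifies to
C_{k+1}/C_k = [(2k+2)! / ((k+1)! (k+2)!)] * [k! (k+1)! / (2k)!]
 = (2k+2)(2k+1) / ((k+1)(k+2)) = 2(2k+1) / (k+2).
For k = 38: 2(2*38 + 1) / (38 + 2) = 154/40 = 77/20.

77/20


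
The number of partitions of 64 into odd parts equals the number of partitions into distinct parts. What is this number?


Computing partitions of 64 into odd parts (1, 3, 5, ...):
Using the generating function prod_{k>=0} 1/(1-x^(2k+1)),
the count is 16444

16444


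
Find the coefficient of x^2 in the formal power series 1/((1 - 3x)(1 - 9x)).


By partial fractions or Cauchy convolution:
The coefficient equals sum_{k=0}^{2} 3^k * 9^(2-k).
= 117

117


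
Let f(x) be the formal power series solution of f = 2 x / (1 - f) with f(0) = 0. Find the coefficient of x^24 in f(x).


Apply Lagrange inversion: f = 2 x * phi(f) with phi(t) = 1/(1 - t), so
[x^n] f = 2^n * (1/n) [t^(n-1)] phi(t)^n = 2^n * (1/n) [t^(n-1)] (1 - t)^(-n) = 2^n * (1/n) C(2n - 2, n - 1) = 2^n * C_{n-1}.
For n = 24: C_23 = C(46, 23) / 24 = 8233430727600/24 = 343059613650.
With the 2^24 = 16777216 factor, the coefficient is 16777216 * 343059613650 = 5755585239082598400.

5755585239082598400


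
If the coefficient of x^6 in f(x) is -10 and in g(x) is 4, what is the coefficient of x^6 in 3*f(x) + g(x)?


Scalar multiplication scales coefficients: 3 * -10 = -30.
Then add the g coefficient: -30 + 4
= -26

-26


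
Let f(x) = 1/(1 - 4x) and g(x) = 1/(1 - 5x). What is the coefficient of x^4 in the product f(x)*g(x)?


The coefficient of x^n in f*g is the Cauchy product: sum_{k=0}^{n} a^k * b^(n-k).
With a=4, b=5, n=4:
sum_{k=0}^{4} 4^k * 5^(4-k)
= 2101

2101


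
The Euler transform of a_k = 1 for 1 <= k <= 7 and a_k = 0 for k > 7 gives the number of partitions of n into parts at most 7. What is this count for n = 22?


Partitions of 22 into parts at most 7:
Using generating function (1-x)^(-1)(1-x^2)^(-1)...(1-x^7)^(-1),
the coefficient of x^22 = 522

522


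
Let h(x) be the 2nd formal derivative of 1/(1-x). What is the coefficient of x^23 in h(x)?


Differentiating 2 times: d^2/dx^2 [1/(1-x)] = 2!/(1-x)^3.
The expansion 1/(1-x)^3 = sum_{k>=0} C(k+2, 2) x^k, so the coefficient of x^n in 2!/(1-x)^3 is 2! * C(n+2, 2).
For n = 23: 2 * C(25, 2) = 2 * 300 = 600

600


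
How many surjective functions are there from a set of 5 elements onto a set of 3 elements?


By inclusion-exclusion on which target elements are missed, the number of surjections from an n-set onto a k-set is
surj(n, k) = sum_{j=0}^{k} (-1)^j C(k, j) (k - j)^n.
Equivalently surj(n, k) = k! * S(n, k), where S(n, k) is the Stirling number of the second kind.
For n = 5, k = 3:
S(5, 3) = 25, so
surj = 3! * 25 = 6 * 25 = 150.

150


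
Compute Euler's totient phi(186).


phi(n) counts integers in [1, n] coprime to n. Using the multiplicative formula phi(n) = n * prod_{p | n} (1 - 1/p):
186 = 2 * 3 * 31, so
phi(186) = 186 * (1 - 1/2) * (1 - 1/3) * (1 - 1/31) = 60.

60


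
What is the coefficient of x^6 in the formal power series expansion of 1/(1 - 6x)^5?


The general identity 1/(1 - c x)^r = sum_{k>=0} c^k C(k + r - 1, r - 1) x^k follows by substituting y = c x into 1/(1 - y)^r = sum_{k>=0} C(k + r - 1, r - 1) y^k.
For c = 6, r = 5, k = 6:
6^6 * C(10, 4) = 46656 * 210 = 9797760.

9797760


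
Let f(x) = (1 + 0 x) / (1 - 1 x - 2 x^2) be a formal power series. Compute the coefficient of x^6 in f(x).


Write f(x) = sum_{k>=0} a_k x^k. Multiplying both sides by 1 - 1 x - 2 x^2 gives
(1 - 1 x - 2 x^2) sum_{k>=0} a_k x^k = 1 + 0 x.
Matching coefficients:
 x^0: a_0 = 1
 x^1: a_1 - 1 a_0 = 0  =>  a_1 = 1*1 + 0 = 1
 x^k (k >= 2): a_k = 1 a_{k-1} + 2 a_{k-2}.
Iterating: a_2 = 3, a_3 = 5, a_4 = 11, a_5 = 21, a_6 = 43.
So the coefficient of x^6 is 43.

43


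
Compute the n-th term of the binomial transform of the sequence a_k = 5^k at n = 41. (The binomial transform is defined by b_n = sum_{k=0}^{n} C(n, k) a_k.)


With a_k = 5^k, b_n = sum_{k=0}^{n} C(n, k) 5^k = (1 + 5)^n by the binomial theorem.
For n = 41: (1 + 5)^41 = 6^41 = 80204967233062404407033075859456.

80204967233062404407033075859456


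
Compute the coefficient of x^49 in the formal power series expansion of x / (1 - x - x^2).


Let f(x) = sum_{k>=0} a_k x^k. Multiplying f(x) * (1 - x - x^2) = x and matching coefficients gives a_0 = 0, a_1 = 1, and a_k = a_{k-1} + a_{k-2} for k >= 2. These are the Fibonacci numbers F_k.
Iterating from F_0 = 0, F_1 = 1:
F_0=0, F_1=1, F_2=1, F_3=2, F_4=3, F_5=5, F_6=8, F_7=13, F_8=21, F_9=34, ...
F_49 = 7778742049.

7778742049


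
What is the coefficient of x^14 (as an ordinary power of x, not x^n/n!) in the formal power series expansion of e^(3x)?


The exponential series is e^y = sum_{k>=0} y^k / k!. Substituting y = 3x gives
e^(3x) = sum_{k>=0} 3^k x^k / k!.
So the coefficient of x^n is a^n/n! with a = 3, n = 14:
3^14 / 14! = 4782969/87178291200 = 19683/358758400

19683/358758400


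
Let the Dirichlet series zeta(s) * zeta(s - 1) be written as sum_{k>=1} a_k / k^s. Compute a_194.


Convolution gives a_k = sum_{d | k} d * 1 = sum_{d | k} d = sigma(k), the sum of positive divisors of k.
For k = 194, the divisors are 1, 2, 97, 194, so
sigma(194) = 1 + 2 + 97 + 194 = 294.

294


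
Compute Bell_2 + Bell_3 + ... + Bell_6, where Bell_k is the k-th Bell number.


Recall Bell_k counts set partitions of a k-set (with Bell_0 = 1 by convention).
Bell_2 through Bell_6: 2, 5, 15, 52, 203
Sum = 2 + 5 + 15 + 52 + 203 = 277.

277


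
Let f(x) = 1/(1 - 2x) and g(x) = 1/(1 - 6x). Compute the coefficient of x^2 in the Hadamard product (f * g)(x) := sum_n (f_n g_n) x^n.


f has coefficients f_k = 2^k and g has coefficients g_k = 6^k, so the Hadamard product has coefficient (f*g)_k = 2^k * 6^k = 12^k.
For k = 2: 12^2 = 144.

144


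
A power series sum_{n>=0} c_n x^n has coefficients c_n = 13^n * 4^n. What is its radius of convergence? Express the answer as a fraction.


By the root test (Cauchy-Hadamard), the radius is R = 1 / limsup_n |c_n|^(1/n).
Here |c_n|^(1/n) = (13^n * 4^n)^(1/n) = 13 * 4 = 52 for all n.
So R = 1/52 = 1/52.

1/52


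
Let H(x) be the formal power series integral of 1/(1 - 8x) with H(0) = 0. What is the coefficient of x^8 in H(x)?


1/(1 - 8x) = sum_{k>=0} 8^k x^k. Integrating termwise with H(0) = 0:
H(x) = sum_{k>=0} 8^k x^(k+1) / (k+1) = sum_{m>=1} 8^(m-1) x^m / m.
For m = 8: 8^7/8 = 2097152/8 = 262144.

262144


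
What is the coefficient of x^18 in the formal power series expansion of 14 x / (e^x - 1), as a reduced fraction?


The exponential generating function for Bernoulli numbers is
x / (e^x - 1) = sum_{k>=0} B_k x^k / k!.
So the coefficient of x^18 in 14 x / (e^x - 1) is 14 B_18 / 18!.
Computing: B_18 = 43867/798, 18! = 6402373705728000, giving
14 * 43867/798 / 6402373705728000 = 43867/364935301226496000.

43867/364935301226496000


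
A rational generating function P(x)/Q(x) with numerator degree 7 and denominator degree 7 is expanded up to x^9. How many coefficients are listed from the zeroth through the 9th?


Expanding up to x^9 gives the coefficients for x^0, x^1, ..., x^9.
That is 9 + 1 = 10 coefficients in total.

10


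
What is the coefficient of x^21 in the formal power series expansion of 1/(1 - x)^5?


The negative binomial / multiset identity is
1/(1 - x)^r = sum_{k>=0} C(k + r - 1, r - 1) x^k.
Here r = 5 and k = 21, so the coefficient is
C(21 + 4, 4) = C(25, 4)
= 12650

12650


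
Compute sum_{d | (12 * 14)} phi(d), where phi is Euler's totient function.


First, 12 * 14 = 168. One classical identity is sum_{d | n} phi(d) = n (each k in [1, n] has a unique gcd with n, and among the k's with gcd(k, n) = n/d there are phi(d) of them). So the sum equals 168. We also verify directly:
Divisors of 168: 1, 2, 3, 4, 6, 7, 8, 12, 14, 21, 24, 28, 42, 56, 84, 168.
phi values: 1, 1, 2, 2, 2, 6, 4, 4, 6, 12, 8, 12, 12, 24, 24, 48.
Sum = 168.

168


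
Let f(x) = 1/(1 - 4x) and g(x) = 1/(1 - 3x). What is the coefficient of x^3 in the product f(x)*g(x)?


The coefficient of x^n in f*g is the Cauchy product: sum_{k=0}^{n} a^k * b^(n-k).
With a=4, b=3, n=3:
sum_{k=0}^{3} 4^k * 3^(3-k)
= 175

175


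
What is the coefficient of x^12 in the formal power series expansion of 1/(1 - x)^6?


The expansion 1/(1 - x)^r = sum_{k>=0} C(k + r - 1, r - 1) x^k follows from the multiset / negative-binomial theorem (or from repeated differentiation of the geometric series).
For r = 6 and k = 12:
C(17, 5) = 355687428096000 / (120 * 479001600) = 6188.

6188


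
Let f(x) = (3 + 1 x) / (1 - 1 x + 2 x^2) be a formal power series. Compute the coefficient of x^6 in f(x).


Write f(x) = sum_{k>=0} a_k x^k. Multiplying both sides by 1 - 1 x + 2 x^2 gives
(1 - 1 x + 2 x^2) sum_{k>=0} a_k x^k = 3 + 1 x.
Matching coefficients:
 x^0: a_0 = 3
 x^1: a_1 - 1 a_0 = 1  =>  a_1 = 1*3 + 1 = 4
 x^k (k >= 2): a_k = 1 a_{k-1} - 2 a_{k-2}.
Iterating: a_2 = -2, a_3 = -10, a_4 = -6, a_5 = 14, a_6 = 26.
So the coefficient of x^6 is 26.

26


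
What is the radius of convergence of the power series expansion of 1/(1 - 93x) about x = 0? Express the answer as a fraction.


Expanding 1/(1 - 93x) = sum_{k>=0} 93^k x^k, the series converges when |93x| < 1, i.e., |x| < 1/93.
So the radius of convergence is 1/93 = 1/93.

1/93


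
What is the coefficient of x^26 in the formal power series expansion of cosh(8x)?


The Maclaurin series is cosh(t) = sum_{m>=0} t^(2m) / (2m)!, so substituting t = 8x, only even powers of x are nonzero, with coefficient of x^(2m) equal to 8^(2m) / (2m)!.
For x^26 the coefficient is 8^26/26! = 302231454903657293676544/403291461126605635584000000 = 36028797018963968/48076088562799171875.

36028797018963968/48076088562799171875


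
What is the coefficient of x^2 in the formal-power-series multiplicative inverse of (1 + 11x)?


The inverse is 1/(1 + 11x). Apply the geometric identity 1/(1 - y) = sum_{k>=0} y^k with y = -11x:
1/(1 + 11x) = sum_{k>=0} (-11)^k x^k.
So the coefficient of x^2 is (-11)^2 = 121.

121


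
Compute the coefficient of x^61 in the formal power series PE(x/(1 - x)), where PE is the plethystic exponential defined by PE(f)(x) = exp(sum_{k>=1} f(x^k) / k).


For f(x) = x/(1 - x) we have
sum_{k>=1} f(x^k) / k = sum_{k>=1} (1/k) * x^k / (1 - x^k) = sum_{k, m >= 1} x^(k m) / k,
which after exponentiating simplifies to
PE(x/(1 - x)) = prod_{k>=1} 1 / (1 - x^k).
This is the generating function for the partition function p(n), so the coefficient of x^61 is p(61).
Computing p(61) by dynamic programming over parts 1, 2, ..., 61: p(61) = 1121505.

1121505


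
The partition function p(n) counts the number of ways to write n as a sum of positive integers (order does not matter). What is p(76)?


Using the generating function prod_{k>=1} 1/(1-x^k), we compute p(76).
By dynamic programming over parts 1 through 76:
p(76) = 9289091

9289091


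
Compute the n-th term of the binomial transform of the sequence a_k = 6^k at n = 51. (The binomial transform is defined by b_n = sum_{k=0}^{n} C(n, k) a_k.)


With a_k = 6^k, b_n = sum_{k=0}^{n} C(n, k) 6^k = (1 + 6)^n by the binomial theorem.
For n = 51: (1 + 6)^51 = 7^51 = 12589255298531885026341962383987545444758743.

12589255298531885026341962383987545444758743


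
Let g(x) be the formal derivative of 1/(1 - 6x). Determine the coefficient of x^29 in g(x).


Differentiate termwise: d/dx sum_{k>=0} 6^k x^k = sum_{k>=1} k 6^k x^(k-1) = sum_{j>=0} (j+1) 6^(j+1) x^j.
Equivalently, d/dx [1/(1 - 6x)] = 6/(1 - 6x)^2.
For j = 29: 30 * 6^30 = 30 * 221073919720733357899776 = 6632217591622000736993280.

6632217591622000736993280


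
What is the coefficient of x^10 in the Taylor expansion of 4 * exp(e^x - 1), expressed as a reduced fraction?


exp(e^x - 1) = sum_{k>=0} Bell_k x^k / k!, where Bell_k is the k-th Bell number.
So the coefficient of x^10 is 4 * Bell_10 / 10!.
Computing: Bell_10 = 115975 and 10! = 3628800, giving
4 * 115975/3628800 = 4639/36288.

4639/36288


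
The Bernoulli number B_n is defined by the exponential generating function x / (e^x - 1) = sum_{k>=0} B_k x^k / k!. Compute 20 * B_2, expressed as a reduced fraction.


Bernoulli numbers can also be computed recursively via B_0 = 1 and sum_{j=0}^{m} C(m+1, j) B_j = 0 for m >= 1. Odd-index Bernoulli numbers vanish for k >= 3.
Computing B_2 = 1/6, so 20 * B_2 = 20 * 1/6 = 10/3.

10/3


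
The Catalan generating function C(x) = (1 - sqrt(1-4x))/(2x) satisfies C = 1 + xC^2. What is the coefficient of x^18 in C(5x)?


Substituting x -> 5x scales the n-th coefficient by 5^n, so [x^18] C(5x) = 5^18 * C_18.
C_18 = C(2*18, 18)/(19) = 9075135300/19 = 477638700.
So 5^18 * 477638700 = 3814697265625 * 477638700 = 1822047042846679687500.

1822047042846679687500


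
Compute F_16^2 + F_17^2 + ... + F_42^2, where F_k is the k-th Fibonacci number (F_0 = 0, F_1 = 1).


There is a standard identity sum_{k=0}^{N} F_k^2 = F_N * F_{N+1} (proved inductively from the telescoping relation F_k^2 = F_k F_{k+1} - F_{k-1} F_k). Then
sum_{k=16}^{42} F_k^2 = F_42 F_43 - F_15 F_16.
Computing: F_42 = 267914296, F_43 = 433494437, F_15 = 610, F_16 = 987.
Sum = 267914296 * 433494437 - 610 * 987 = 116139356908169282.

116139356908169282


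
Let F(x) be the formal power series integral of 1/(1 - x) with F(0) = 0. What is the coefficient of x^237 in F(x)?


1/(1 - x) = sum_{k>=0} x^k. Integrating termwise and using F(0) = 0 gives
F(x) = sum_{k>=0} x^(k+1) / (k+1) = sum_{m>=1} x^m / m = -ln(1 - x).
So the coefficient of x^237 is 1/237 = 1/237.

1/237


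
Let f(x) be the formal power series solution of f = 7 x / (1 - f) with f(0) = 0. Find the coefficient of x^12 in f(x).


Apply Lagrange inversion: f = 7 x * phi(f) with phi(t) = 1/(1 - t), so
[x^n] f = 7^n * (1/n) [t^(n-1)] phi(t)^n = 7^n * (1/n) [t^(n-1)] (1 - t)^(-n) = 7^n * (1/n) C(2n - 2, n - 1) = 7^n * C_{n-1}.
For n = 12: C_11 = C(22, 11) / 12 = 705432/12 = 58786.
With the 7^12 = 13841287201 factor, the coefficient is 13841287201 * 58786 = 813673909397986.

813673909397986


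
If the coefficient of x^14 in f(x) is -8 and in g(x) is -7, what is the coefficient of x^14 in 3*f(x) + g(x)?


Scalar multiplication scales coefficients: 3 * -8 = -24.
Then add the g coefficient: -24 + -7
= -31

-31


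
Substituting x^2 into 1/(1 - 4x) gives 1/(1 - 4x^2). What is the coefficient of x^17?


Since 1/(1 - 4x^2) only has even powers of x,
the coefficient of x^17 (odd) is 0.

0


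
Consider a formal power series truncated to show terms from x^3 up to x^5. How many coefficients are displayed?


From x^3 to x^5 inclusive, the count is 5 - 3 + 1 = 3.

3


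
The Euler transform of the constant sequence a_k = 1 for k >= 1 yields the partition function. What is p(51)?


The Euler transform converts the sequence a_k = 1 into the number of integer partitions.
Using the recurrence or dynamic programming:
p(51) = 239943

239943


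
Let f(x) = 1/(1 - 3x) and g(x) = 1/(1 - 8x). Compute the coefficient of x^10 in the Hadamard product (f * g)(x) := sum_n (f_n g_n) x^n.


f has coefficients f_k = 3^k and g has coefficients g_k = 8^k, so the Hadamard product has coefficient (f*g)_k = 3^k * 8^k = 24^k.
For k = 10: 24^10 = 63403380965376.

63403380965376


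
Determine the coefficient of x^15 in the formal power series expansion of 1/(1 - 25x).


The geometric series identity gives 1/(1 - c x) = sum_{k>=0} c^k x^k, so the coefficient of x^k is c^k.
Here c = 25 and k = 15.
Computing: 25^15 = 931322574615478515625

931322574615478515625


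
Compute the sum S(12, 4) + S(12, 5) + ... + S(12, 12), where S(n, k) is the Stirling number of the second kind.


By definition, S(n, k) counts partitions of an n-set into exactly k nonempty blocks.
Computing row n = 12 for k = 4..12:
S(12, k): 611501, 1379400, 1323652, 627396, 159027, 22275, 1705, 66, 1
Sum = 4125023.

4125023


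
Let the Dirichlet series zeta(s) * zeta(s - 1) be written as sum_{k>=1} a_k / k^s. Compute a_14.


Convolution gives a_k = sum_{d | k} d * 1 = sum_{d | k} d = sigma(k), the sum of positive divisors of k.
For k = 14, the divisors are 1, 2, 7, 14, so
sigma(14) = 1 + 2 + 7 + 14 = 24.

24


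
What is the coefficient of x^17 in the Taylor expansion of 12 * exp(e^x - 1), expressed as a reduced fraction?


exp(e^x - 1) = sum_{k>=0} Bell_k x^k / k!, where Bell_k is the k-th Bell number.
So the coefficient of x^17 is 12 * Bell_17 / 17!.
Computing: Bell_17 = 82864869804 and 17! = 355687428096000, giving
12 * 82864869804/355687428096000 = 255755771/91483392000.

255755771/91483392000


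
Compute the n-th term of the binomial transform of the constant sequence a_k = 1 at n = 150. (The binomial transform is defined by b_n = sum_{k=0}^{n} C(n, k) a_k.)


With a_k = 1 for all k, b_n = sum_{k=0}^{n} C(n, k) = 2^n by the binomial theorem.
For n = 150: 2^150 = 1427247692705959881058285969449495136382746624.

1427247692705959881058285969449495136382746624


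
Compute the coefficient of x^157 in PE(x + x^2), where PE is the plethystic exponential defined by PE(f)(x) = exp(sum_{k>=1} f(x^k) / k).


With f(x) = x + x^2, the exponent is sum_{k>=1} (x^k + x^(2k)) / k = -ln(1 - x) - ln(1 - x^2). Exponentiating:
PE(x + x^2) = 1 / ((1 - x)(1 - x^2)).
This is the generating function for partitions of n into parts of size 1 or 2. The number of 2's can be any j in 0..78, and the rest are 1's, so
[x^157] = floor(157/2) + 1 = 79.

79


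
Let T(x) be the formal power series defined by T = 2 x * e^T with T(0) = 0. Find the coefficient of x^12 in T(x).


Apply the Lagrange inversion formula: if T = 2 x * phi(T) with phi(t) = e^t, then
[x^n] T = 2^n * (1/n) [t^(n-1)] phi(t)^n = 2^n * (1/n) [t^(n-1)] e^(n t) = 2^n * (1/n) * n^(n-1) / (n-1)! = 2^n * n^(n-1) / n!.
When c = 1 this is the Cayley count of rooted labeled trees on n vertices, divided by n!.
For n = 12: 2^12 * 12^11 / 12! = 4096 * 743008370688/479001600 = 12230590464/1925.

12230590464/1925


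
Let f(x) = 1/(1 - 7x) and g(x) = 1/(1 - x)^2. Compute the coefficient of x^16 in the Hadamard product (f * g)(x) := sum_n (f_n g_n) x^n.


f has coefficients f_k = 7^k. For g = 1/(1 - x)^2 the coefficient is g_k = C(k + 1, 1) = k + 1. The Hadamard coefficient is (f * g)_k = 7^k * (k + 1).
For k = 16: 7^16 * 17 = 33232930569601 * 17 = 564959819683217.

564959819683217


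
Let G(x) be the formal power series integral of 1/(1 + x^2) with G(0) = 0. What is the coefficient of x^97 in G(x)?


1/(1 + x^2) = sum_{j>=0} (-1)^j x^(2j). Integrating termwise with G(0) = 0:
G(x) = sum_{j>=0} (-1)^j x^(2j+1) / (2j+1) = arctan(x).
Only odd powers are nonzero. For x^97 write 97 = 2*48 + 1, giving
(-1)^48 / 97 = 1/97 = 1/97.

1/97


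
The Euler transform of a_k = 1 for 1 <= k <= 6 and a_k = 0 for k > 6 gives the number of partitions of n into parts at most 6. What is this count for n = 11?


Partitions of 11 into parts at most 6:
Using generating function (1-x)^(-1)(1-x^2)^(-1)...(1-x^6)^(-1),
the coefficient of x^11 = 44

44


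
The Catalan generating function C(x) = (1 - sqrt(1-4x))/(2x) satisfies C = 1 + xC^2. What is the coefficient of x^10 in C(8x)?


Substituting x -> 8x scales the n-th coefficient by 8^n, so [x^10] C(8x) = 8^10 * C_10.
C_10 = C(2*10, 10)/(11) = 184756/11 = 16796.
So 8^10 * 16796 = 1073741824 * 16796 = 18034567675904.

18034567675904


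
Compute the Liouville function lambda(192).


The Liouville function is lambda(k) = (-1)^Omega(k), where Omega(k) counts the prime factors of k with multiplicity.
Factoring: 192 = 2 * 2 * 2 * 2 * 2 * 2 * 3, so Omega(192) = 7.
lambda(192) = (-1)^7 = -1.

-1


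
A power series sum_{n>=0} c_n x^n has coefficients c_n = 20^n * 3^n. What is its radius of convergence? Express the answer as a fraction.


By the root test (Cauchy-Hadamard), the radius is R = 1 / limsup_n |c_n|^(1/n).
Here |c_n|^(1/n) = (20^n * 3^n)^(1/n) = 20 * 3 = 60 for all n.
So R = 1/60 = 1/60.

1/60


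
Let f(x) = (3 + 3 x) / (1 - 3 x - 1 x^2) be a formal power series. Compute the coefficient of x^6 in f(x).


Write f(x) = sum_{k>=0} a_k x^k. Multiplying both sides by 1 - 3 x - 1 x^2 gives
(1 - 3 x - 1 x^2) sum_{k>=0} a_k x^k = 3 + 3 x.
Matching coefficients:
 x^0: a_0 = 3
 x^1: a_1 - 3 a_0 = 3  =>  a_1 = 3*3 + 3 = 12
 x^k (k >= 2): a_k = 3 a_{k-1} + 1 a_{k-2}.
Iterating: a_2 = 39, a_3 = 129, a_4 = 426, a_5 = 1407, a_6 = 4647.
So the coefficient of x^6 is 4647.

4647


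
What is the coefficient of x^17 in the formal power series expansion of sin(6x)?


The Maclaurin series is sin(t) = sum_{k>=0} (-1)^k t^(2k+1) / (2k+1)!, so substituting t = 6x, only odd powers of x are nonzero, with coefficient of x^(2k+1) equal to (-1)^k 6^(2k+1) / (2k+1)!.
Write 17 = 2*8 + 1, giving the coefficient (-1)^8 * 6^17 / 17! = 16926659444736/355687428096000 = 708588/14889875.

708588/14889875


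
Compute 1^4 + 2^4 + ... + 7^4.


This power sum has a closed form given by Faulhaber's formula
sum_{k=1}^{m} k^p = (1 / (p + 1)) * sum_{j=0}^{p} C(p + 1, j) B_j m^(p + 1 - j),
but for small m direct computation is fastest:
1 + 16 + 81 + 256 + 625 + 1296 + 2401 = 4676.

4676


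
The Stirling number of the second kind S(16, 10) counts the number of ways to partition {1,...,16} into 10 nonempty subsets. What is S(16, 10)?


Using the explicit formula S(n,k) = (1/k!) sum_{j=0}^{k} (-1)^(k-j) C(k,j) j^n:
S(16, 10) = 193754990
Equivalently, S(n,k) is n! times the coefficient of x^n in the EGF (e^x - 1)^k / k!.

193754990
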